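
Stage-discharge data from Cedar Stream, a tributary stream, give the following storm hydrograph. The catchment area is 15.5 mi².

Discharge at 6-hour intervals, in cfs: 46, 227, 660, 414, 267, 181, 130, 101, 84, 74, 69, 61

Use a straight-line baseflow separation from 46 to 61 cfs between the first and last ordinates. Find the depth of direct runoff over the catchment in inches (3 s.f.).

Direct runoff: 0.00, 179.64, 611.27, 363.91, 215.55, 128.18, 75.82, 45.45, 27.09, 15.73, 9.36, 0.00 cfs; ΣQ_DR = 1672 cfs.
V = ΣQ_DR · Δt = 1672 × 21600 s = 3.612 × 10^7 ft³.
Over A = 15.5 mi², depth = V / A = 1.00 in.

d ≈ 1.00 in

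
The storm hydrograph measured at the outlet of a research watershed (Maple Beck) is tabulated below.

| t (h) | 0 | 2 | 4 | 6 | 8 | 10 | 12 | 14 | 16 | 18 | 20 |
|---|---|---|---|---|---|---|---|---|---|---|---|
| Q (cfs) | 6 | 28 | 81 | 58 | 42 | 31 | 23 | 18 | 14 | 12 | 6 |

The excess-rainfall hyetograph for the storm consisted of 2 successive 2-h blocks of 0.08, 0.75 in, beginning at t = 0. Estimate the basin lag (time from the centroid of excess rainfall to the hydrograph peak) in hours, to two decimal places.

t_L ≈ 1.19 h

Centroid of excess rainfall: t_c = Σ P_i·t̄_i / ΣP_i = 2.8072 h (block centres at 1, 3 h).
Hydrograph peak occurs at t = 4 h, so basin lag t_L = 4 − 2.8072 = 1.19 h.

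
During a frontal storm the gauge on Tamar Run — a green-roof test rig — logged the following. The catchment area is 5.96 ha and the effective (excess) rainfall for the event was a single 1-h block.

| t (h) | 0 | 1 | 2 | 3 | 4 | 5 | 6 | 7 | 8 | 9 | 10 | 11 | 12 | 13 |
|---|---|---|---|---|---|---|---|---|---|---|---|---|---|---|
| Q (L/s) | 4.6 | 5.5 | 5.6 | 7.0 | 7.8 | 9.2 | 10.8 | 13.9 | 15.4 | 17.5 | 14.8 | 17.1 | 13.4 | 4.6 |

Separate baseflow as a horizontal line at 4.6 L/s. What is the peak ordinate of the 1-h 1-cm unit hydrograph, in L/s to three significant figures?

Direct runoff: 0.0, 0.9, 1.0, 2.4, 3.2, 4.6, 6.2, 9.3, 10.8, 12.9, 10.2, 12.5, 8.8, 0.0 L/s; ΣQ_DR = 82.80 L/s, peak = 12.9 L/s.
Runoff depth d = ΣQ_DR·Δt / A = 82.80 × 3600 / (5.96 ha) = 5.001 mm.
The 1-cm UH is the DRH scaled by (10 mm)/d, so U_p = 12.9 × 10/5.001 = 25.8 L/s.

U_p ≈ 25.8 L/s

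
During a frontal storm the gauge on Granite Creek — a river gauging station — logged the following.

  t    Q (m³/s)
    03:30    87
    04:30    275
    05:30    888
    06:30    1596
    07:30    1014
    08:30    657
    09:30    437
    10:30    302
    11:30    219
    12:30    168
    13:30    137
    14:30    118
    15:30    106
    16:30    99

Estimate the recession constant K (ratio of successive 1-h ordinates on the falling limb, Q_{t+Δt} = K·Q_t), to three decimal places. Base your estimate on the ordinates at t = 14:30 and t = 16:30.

Using the recession-limb readings at t = 14:30 and t = 16:30: Q falls from 118 to 99 m³/s over 2 intervals.
K = (Q₂/Q₁)^(1/2) = (99/118)^(1/2) = 0.916.

K ≈ 0.916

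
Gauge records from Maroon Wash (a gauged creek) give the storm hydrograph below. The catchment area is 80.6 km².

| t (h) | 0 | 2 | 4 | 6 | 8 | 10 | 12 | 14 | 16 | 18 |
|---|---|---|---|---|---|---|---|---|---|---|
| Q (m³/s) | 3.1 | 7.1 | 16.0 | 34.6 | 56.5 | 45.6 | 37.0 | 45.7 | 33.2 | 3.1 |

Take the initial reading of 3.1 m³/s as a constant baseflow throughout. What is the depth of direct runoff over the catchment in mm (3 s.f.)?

Direct runoff: 0.0, 4.0, 12.9, 31.5, 53.4, 42.5, 33.9, 42.6, 30.1, 0.0 m³/s; ΣQ_DR = 250.9 m³/s.
V = ΣQ_DR · Δt = 250.9 × 7200 s = 1.806 × 10^6 m³.
Over A = 80.6 km², depth = V / A = 22.4 mm.

d ≈ 22.4 mm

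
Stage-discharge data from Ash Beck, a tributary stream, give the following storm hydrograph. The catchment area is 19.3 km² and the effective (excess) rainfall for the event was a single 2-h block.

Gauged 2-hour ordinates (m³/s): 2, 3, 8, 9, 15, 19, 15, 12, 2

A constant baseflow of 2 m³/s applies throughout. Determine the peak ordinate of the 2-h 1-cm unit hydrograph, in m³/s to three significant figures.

U_p ≈ 6.80 m³/s

Direct runoff: 0.0, 1.0, 6.0, 7.0, 13.0, 17.0, 13.0, 10.0, 0.0 m³/s; ΣQ_DR = 67.00 m³/s, peak = 17.0 m³/s.
Runoff depth d = ΣQ_DR·Δt / A = 67.00 × 7200 / (19.3 km²) = 24.99 mm.
The 1-cm UH is the DRH scaled by (10 mm)/d, so U_p = 17.0 × 10/24.99 = 6.80 m³/s.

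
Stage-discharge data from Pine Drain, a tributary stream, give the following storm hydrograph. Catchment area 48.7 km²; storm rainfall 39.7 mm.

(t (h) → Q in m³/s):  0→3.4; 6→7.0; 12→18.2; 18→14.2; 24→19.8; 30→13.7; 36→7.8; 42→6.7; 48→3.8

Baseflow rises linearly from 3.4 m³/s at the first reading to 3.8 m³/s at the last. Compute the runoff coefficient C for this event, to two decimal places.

C ≈ 0.69

ΣQ_DR = 62.20 m³/s; V = ΣQ_DR·Δt = 1.344 × 10^6 m³.
Runoff depth d = V / A = 27.59 mm.
C = d / P = 27.59 / 39.7 = 0.69.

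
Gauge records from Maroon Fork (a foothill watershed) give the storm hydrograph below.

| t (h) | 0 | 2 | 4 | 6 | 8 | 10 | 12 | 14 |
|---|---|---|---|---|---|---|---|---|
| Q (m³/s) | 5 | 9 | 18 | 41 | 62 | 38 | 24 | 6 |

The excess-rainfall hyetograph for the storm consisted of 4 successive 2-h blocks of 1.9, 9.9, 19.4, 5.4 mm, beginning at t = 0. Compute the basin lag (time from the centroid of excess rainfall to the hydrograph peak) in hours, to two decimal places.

Centroid of excess rainfall: t_c = Σ P_i·t̄_i / ΣP_i = 4.5464 h (block centres at 1, 3, 5, 7 h).
Hydrograph peak occurs at t = 8 h, so basin lag t_L = 8 − 4.5464 = 3.45 h.

t_L ≈ 3.45 h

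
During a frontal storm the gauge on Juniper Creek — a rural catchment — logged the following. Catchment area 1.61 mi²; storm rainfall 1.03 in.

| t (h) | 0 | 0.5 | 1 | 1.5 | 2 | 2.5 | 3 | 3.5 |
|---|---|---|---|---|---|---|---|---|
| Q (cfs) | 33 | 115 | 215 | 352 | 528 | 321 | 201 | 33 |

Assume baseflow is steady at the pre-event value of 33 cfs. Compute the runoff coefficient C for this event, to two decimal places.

ΣQ_DR = 1534 cfs; V = ΣQ_DR·Δt = 2.761 × 10^6 ft³.
Runoff depth d = V / A = 0.7382 in.
C = d / P = 0.7382 / 1.03 = 0.72.

C ≈ 0.72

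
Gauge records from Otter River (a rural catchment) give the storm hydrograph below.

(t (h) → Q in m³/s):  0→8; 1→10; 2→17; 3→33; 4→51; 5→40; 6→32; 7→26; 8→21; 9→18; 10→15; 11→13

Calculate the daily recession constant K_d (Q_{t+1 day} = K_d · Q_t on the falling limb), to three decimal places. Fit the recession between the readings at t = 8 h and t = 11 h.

K_d ≈ 0.022

Between t = 8 h and t = 11 h the flow falls from 21 to 13 m³/s over 3×1 h = 3 h.
Per-interval ratio K = (13/21)^(1/3) = 0.8523; K_d = K^(24/1) = 0.022.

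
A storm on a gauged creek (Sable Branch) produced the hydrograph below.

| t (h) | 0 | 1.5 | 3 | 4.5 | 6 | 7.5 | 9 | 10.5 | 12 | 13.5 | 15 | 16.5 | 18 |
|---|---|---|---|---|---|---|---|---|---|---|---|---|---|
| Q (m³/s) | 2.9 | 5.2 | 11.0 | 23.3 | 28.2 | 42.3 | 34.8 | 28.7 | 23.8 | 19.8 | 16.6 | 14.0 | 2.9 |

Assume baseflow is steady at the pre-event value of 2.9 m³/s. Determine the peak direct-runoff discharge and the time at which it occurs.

Q_p = 39.4 m³/s at t = 7.5 h

Subtracting baseflow gives direct-runoff ordinates: 0.0, 2.3, 8.1, 20.4, 25.3, 39.4, 31.9, 25.8, 20.9, 16.9, 13.7, 11.1, 0.0 m³/s.
The maximum is 39.4 m³/s, occurring at the reading for t = 7.5 h.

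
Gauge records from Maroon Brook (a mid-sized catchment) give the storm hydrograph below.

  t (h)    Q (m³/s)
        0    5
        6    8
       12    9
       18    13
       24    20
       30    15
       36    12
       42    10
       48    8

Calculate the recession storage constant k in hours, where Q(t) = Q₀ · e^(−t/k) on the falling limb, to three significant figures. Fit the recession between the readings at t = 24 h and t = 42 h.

On the falling limb, Q drops from 20 to 10 m³/s between t = 24 h and t = 42 h (Δt = 18 h).
k = −Δt / ln(Q₂/Q₁) = −18 / ln(10/20) = 26.0 h.

k ≈ 26.0 h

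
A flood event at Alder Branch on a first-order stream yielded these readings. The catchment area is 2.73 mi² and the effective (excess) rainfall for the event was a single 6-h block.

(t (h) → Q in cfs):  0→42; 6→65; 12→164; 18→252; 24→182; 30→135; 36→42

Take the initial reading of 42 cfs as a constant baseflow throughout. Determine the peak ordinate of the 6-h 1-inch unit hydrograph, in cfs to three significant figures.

Direct runoff: 0.0, 23.0, 122.0, 210.0, 140.0, 93.0, 0.0 cfs; ΣQ_DR = 588.0 cfs, peak = 210.0 cfs.
Runoff depth d = ΣQ_DR·Δt / A = 588.0 × 21600 / (2.73 mi²) = 2.003 in.
The 1-inch UH is the DRH scaled by (1 in)/d, so U_p = 210.0 × 1/2.003 = 105 cfs.

U_p ≈ 105 cfs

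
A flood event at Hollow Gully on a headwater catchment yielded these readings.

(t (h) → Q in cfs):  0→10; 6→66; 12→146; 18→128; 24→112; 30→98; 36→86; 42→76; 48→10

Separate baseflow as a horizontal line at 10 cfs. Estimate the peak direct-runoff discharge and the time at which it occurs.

Q_p = 136.0 cfs at t = 12 h

Subtracting baseflow gives direct-runoff ordinates: 0.0, 56.0, 136.0, 118.0, 102.0, 88.0, 76.0, 66.0, 0.0 cfs.
The maximum is 136.0 cfs, occurring at the reading for t = 12 h.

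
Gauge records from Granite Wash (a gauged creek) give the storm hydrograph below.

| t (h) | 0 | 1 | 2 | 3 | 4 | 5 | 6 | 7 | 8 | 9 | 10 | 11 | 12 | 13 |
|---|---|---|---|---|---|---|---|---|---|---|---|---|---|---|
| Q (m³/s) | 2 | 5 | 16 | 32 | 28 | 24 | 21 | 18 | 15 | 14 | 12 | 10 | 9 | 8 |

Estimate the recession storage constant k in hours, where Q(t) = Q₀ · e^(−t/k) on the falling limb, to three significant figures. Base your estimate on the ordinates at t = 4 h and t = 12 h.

On the falling limb, Q drops from 28 to 9 m³/s between t = 4 h and t = 12 h (Δt = 8 h).
k = −Δt / ln(Q₂/Q₁) = −8 / ln(9/28) = 7.05 h.

k ≈ 7.05 h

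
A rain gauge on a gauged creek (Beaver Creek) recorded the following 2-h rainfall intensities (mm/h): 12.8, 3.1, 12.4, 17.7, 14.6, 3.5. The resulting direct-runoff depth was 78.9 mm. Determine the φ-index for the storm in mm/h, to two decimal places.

Only the 4 blocks with intensity above φ contribute runoff: 12.8, 12.4, 17.7, 14.6 mm/h.
Σ(I−φ)·Δt = d  ⇒  (12.8+12.4+17.7+14.6 − 4φ)·2 = 78.9
φ = (57.50 − 78.9/2) / 4 = 4.51 mm/h.

φ ≈ 4.51 mm/h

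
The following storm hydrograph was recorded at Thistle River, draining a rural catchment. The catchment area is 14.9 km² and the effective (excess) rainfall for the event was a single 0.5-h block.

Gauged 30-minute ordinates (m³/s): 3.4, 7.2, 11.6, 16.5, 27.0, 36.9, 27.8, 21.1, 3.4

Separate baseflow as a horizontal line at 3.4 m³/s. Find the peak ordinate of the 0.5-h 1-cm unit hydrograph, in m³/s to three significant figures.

Direct runoff: 0.0, 3.8, 8.2, 13.1, 23.6, 33.5, 24.4, 17.7, 0.0 m³/s; ΣQ_DR = 124.3 m³/s, peak = 33.5 m³/s.
Runoff depth d = ΣQ_DR·Δt / A = 124.3 × 1800 / (14.9 km²) = 15.02 mm.
The 1-cm UH is the DRH scaled by (10 mm)/d, so U_p = 33.5 × 10/15.02 = 22.3 m³/s.

U_p ≈ 22.3 m³/s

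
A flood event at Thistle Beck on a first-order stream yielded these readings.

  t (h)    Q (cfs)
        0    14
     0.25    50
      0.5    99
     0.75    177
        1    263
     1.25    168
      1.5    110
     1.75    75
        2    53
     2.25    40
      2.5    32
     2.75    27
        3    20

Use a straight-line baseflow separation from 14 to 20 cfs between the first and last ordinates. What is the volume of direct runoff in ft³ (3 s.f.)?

V ≈ 8.16 × 10^5 ft³

Direct-runoff ordinates (Q − Q_b): 0.00, 35.50, 84.00, 161.50, 247.00, 151.50, 93.00, 57.50, 35.00, 21.50, 13.00, 7.50, 0.00 cfs.
ΣQ_DR = 907.0 cfs.
With Δt = 0.25 h = 900 s, V = ΣQ_DR · Δt = 907.0 × 900 = 8.16 × 10^5 ft³.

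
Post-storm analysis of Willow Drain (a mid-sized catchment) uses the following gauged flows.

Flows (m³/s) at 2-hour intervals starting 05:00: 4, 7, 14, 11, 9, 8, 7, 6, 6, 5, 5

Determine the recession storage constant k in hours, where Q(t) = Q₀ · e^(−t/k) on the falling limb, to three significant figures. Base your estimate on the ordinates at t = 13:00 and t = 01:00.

k ≈ 20.4 h

On the falling limb, Q drops from 9 to 5 m³/s between t = 13:00 and t = 01:00 (Δt = 12 h).
k = −Δt / ln(Q₂/Q₁) = −12 / ln(5/9) = 20.4 h.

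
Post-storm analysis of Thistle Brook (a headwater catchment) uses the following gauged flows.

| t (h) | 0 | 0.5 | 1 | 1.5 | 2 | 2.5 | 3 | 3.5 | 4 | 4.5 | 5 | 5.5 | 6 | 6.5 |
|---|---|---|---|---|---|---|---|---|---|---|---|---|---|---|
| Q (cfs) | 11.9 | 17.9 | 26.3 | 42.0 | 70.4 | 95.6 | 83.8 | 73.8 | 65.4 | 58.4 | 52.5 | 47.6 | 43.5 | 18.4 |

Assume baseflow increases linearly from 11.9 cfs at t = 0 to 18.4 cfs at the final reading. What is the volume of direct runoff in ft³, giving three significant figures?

V ≈ 8.92 × 10^5 ft³

Direct-runoff ordinates (Q − Q_b): 0.00, 5.50, 13.40, 28.60, 56.50, 81.20, 68.90, 58.40, 49.50, 42.00, 35.60, 30.20, 25.60, 0.00 cfs.
ΣQ_DR = 495.4 cfs.
With Δt = 0.5 h = 1800 s, V = ΣQ_DR · Δt = 495.4 × 1800 = 8.92 × 10^5 ft³.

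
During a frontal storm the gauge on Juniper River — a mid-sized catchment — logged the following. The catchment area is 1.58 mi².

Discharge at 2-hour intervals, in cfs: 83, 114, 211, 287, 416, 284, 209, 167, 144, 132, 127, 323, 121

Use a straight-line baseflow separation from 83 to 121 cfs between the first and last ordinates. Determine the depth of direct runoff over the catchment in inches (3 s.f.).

d ≈ 2.53 in

Direct runoff: 0.00, 27.83, 121.67, 194.50, 320.33, 185.17, 107.00, 61.83, 35.67, 20.50, 12.33, 205.17, 0.00 cfs; ΣQ_DR = 1292 cfs.
V = ΣQ_DR · Δt = 1292 × 7200 s = 9.302 × 10^6 ft³.
Over A = 1.58 mi², depth = V / A = 2.53 in.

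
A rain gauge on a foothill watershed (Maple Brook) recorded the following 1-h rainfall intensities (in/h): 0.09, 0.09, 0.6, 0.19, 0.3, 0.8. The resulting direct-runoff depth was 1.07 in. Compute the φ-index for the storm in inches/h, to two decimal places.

Only the 3 blocks with intensity above φ contribute runoff: 0.6, 0.3, 0.8 in/h.
Σ(I−φ)·Δt = d  ⇒  (0.6+0.3+0.8 − 3φ)·1 = 1.07
φ = (1.700 − 1.07/1) / 3 = 0.21 in/h.

φ ≈ 0.21 in/h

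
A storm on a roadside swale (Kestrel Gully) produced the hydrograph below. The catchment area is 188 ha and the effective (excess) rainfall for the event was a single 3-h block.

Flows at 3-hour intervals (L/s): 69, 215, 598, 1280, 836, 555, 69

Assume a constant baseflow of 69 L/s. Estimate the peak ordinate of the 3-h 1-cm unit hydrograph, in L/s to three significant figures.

U_p ≈ 672 L/s

Direct runoff: 0.0, 146.0, 529.0, 1211.0, 767.0, 486.0, 0.0 L/s; ΣQ_DR = 3139 L/s, peak = 1211.0 L/s.
Runoff depth d = ΣQ_DR·Δt / A = 3139 × 10800 / (188 ha) = 18.03 mm.
The 1-cm UH is the DRH scaled by (10 mm)/d, so U_p = 1211.0 × 10/18.03 = 672 L/s.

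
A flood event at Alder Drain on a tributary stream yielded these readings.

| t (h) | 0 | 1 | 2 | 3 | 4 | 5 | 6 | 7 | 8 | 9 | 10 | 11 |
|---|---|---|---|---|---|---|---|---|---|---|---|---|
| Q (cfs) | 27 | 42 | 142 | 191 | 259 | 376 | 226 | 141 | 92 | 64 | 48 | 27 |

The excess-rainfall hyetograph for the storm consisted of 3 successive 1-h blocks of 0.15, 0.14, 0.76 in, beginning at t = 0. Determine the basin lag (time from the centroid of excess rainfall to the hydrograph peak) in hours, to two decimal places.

t_L ≈ 2.92 h

Centroid of excess rainfall: t_c = Σ P_i·t̄_i / ΣP_i = 2.0810 h (block centres at 0.5, 1.5, 2.5 h).
Hydrograph peak occurs at t = 5 h, so basin lag t_L = 5 − 2.0810 = 2.92 h.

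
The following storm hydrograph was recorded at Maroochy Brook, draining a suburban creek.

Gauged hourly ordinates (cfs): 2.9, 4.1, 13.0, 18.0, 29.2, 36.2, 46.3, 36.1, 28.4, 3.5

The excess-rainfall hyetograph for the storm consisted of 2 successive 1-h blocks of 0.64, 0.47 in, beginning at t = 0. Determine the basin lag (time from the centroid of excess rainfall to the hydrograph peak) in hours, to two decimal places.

Centroid of excess rainfall: t_c = Σ P_i·t̄_i / ΣP_i = 0.9234 h (block centres at 0.5, 1.5 h).
Hydrograph peak occurs at t = 6 h, so basin lag t_L = 6 − 0.9234 = 5.08 h.

t_L ≈ 5.08 h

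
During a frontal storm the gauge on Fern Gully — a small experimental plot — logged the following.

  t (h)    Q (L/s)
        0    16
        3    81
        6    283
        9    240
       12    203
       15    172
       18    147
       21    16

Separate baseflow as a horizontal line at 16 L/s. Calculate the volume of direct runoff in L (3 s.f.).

V ≈ 1.11 × 10^7 L

Direct-runoff ordinates (Q − Q_b): 0.0, 65.0, 267.0, 224.0, 187.0, 156.0, 131.0, 0.0 L/s.
ΣQ_DR = 1030 L/s.
With Δt = 3 h = 10800 s, V = ΣQ_DR · Δt = 1030 × 10800 = 1.11 × 10^7 L.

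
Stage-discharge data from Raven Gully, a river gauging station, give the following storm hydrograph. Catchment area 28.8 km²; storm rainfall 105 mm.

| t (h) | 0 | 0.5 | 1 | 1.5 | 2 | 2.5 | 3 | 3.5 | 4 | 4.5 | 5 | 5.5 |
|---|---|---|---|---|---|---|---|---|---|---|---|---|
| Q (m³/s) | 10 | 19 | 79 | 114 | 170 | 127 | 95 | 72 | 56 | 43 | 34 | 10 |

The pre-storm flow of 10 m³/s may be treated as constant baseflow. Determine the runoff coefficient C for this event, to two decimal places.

ΣQ_DR = 709.0 m³/s; V = ΣQ_DR·Δt = 1.276 × 10^6 m³.
Runoff depth d = V / A = 44.31 mm.
C = d / P = 44.31 / 105 = 0.42.

C ≈ 0.42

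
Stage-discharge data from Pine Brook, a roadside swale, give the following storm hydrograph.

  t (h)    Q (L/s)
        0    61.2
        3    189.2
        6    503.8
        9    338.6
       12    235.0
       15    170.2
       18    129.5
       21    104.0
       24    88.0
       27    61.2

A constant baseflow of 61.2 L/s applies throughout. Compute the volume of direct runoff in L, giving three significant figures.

Direct-runoff ordinates (Q − Q_b): 0.0, 128.0, 442.6, 277.4, 173.8, 109.0, 68.3, 42.8, 26.8, 0.0 L/s.
ΣQ_DR = 1269 L/s.
With Δt = 3 h = 10800 s, V = ΣQ_DR · Δt = 1269 × 10800 = 1.37 × 10^7 L.

V ≈ 1.37 × 10^7 L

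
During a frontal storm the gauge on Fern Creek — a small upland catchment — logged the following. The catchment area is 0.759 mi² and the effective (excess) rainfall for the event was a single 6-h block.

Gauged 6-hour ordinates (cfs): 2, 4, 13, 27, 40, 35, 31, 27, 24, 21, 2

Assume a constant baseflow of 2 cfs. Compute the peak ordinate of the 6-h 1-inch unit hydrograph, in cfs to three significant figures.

Direct runoff: 0.0, 2.0, 11.0, 25.0, 38.0, 33.0, 29.0, 25.0, 22.0, 19.0, 0.0 cfs; ΣQ_DR = 204.0 cfs, peak = 38.0 cfs.
Runoff depth d = ΣQ_DR·Δt / A = 204.0 × 21600 / (0.759 mi²) = 2.499 in.
The 1-inch UH is the DRH scaled by (1 in)/d, so U_p = 38.0 × 1/2.499 = 15.2 cfs.

U_p ≈ 15.2 cfs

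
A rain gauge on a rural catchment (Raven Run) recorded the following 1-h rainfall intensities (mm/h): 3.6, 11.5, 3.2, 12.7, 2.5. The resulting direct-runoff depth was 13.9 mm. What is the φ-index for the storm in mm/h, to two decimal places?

φ ≈ 5.15 mm/h

Only the 2 blocks with intensity above φ contribute runoff: 11.5, 12.7 mm/h.
Σ(I−φ)·Δt = d  ⇒  (11.5+12.7 − 2φ)·1 = 13.9
φ = (24.20 − 13.9/1) / 2 = 5.15 mm/h.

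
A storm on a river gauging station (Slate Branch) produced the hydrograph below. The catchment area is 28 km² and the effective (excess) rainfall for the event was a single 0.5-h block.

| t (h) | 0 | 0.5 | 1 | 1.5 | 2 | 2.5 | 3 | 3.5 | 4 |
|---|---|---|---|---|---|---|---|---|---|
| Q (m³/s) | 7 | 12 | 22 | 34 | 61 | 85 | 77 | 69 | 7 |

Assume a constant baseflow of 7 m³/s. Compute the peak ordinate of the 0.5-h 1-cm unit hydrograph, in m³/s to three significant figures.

Direct runoff: 0.0, 5.0, 15.0, 27.0, 54.0, 78.0, 70.0, 62.0, 0.0 m³/s; ΣQ_DR = 311.0 m³/s, peak = 78.0 m³/s.
Runoff depth d = ΣQ_DR·Δt / A = 311.0 × 1800 / (28 km²) = 19.99 mm.
The 1-cm UH is the DRH scaled by (10 mm)/d, so U_p = 78.0 × 10/19.99 = 39.0 m³/s.

U_p ≈ 39.0 m³/s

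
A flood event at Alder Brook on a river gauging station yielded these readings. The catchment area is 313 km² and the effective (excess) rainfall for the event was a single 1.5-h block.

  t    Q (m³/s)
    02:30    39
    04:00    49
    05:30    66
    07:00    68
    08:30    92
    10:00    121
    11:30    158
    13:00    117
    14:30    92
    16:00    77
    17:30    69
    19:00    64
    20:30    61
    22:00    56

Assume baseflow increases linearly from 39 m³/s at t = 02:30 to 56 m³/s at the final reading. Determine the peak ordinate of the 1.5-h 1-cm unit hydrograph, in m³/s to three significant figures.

U_p ≈ 139 m³/s

Direct runoff: 0.00, 8.69, 24.38, 25.08, 47.77, 75.46, 111.15, 68.85, 42.54, 26.23, 16.92, 10.62, 6.31, 0.00 m³/s; ΣQ_DR = 464.0 m³/s, peak = 111.15 m³/s.
Runoff depth d = ΣQ_DR·Δt / A = 464.0 × 5400 / (313 km²) = 8.005 mm.
The 1-cm UH is the DRH scaled by (10 mm)/d, so U_p = 111.15 × 10/8.005 = 139 m³/s.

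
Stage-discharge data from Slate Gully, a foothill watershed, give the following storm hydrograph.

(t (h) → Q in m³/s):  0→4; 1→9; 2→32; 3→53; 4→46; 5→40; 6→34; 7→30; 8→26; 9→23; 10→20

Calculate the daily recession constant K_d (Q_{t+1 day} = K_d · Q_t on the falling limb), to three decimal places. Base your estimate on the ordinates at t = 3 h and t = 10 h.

Between t = 3 h and t = 10 h the flow falls from 53 to 20 m³/s over 7×1 h = 7 h.
Per-interval ratio K = (20/53)^(1/7) = 0.8700; K_d = K^(24/1) = 0.035.

K_d ≈ 0.035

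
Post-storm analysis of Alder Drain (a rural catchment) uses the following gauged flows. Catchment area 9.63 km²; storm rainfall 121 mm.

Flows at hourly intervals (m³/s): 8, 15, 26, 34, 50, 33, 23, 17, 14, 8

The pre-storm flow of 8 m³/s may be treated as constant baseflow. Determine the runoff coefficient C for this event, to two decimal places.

C ≈ 0.46

ΣQ_DR = 148.0 m³/s; V = ΣQ_DR·Δt = 5.328 × 10^5 m³.
Runoff depth d = V / A = 55.33 mm.
C = d / P = 55.33 / 121 = 0.46.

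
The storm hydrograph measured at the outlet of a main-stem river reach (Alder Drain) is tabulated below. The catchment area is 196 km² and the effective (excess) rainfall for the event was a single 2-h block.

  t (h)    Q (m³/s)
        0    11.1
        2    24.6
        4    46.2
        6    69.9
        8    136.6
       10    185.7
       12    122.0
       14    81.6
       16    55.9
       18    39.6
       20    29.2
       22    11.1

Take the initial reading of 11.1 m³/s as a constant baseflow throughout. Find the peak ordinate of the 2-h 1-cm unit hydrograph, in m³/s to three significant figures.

U_p ≈ 69.9 m³/s

Direct runoff: 0.0, 13.5, 35.1, 58.8, 125.5, 174.6, 110.9, 70.5, 44.8, 28.5, 18.1, 0.0 m³/s; ΣQ_DR = 680.3 m³/s, peak = 174.6 m³/s.
Runoff depth d = ΣQ_DR·Δt / A = 680.3 × 7200 / (196 km²) = 24.99 mm.
The 1-cm UH is the DRH scaled by (10 mm)/d, so U_p = 174.6 × 10/24.99 = 69.9 m³/s.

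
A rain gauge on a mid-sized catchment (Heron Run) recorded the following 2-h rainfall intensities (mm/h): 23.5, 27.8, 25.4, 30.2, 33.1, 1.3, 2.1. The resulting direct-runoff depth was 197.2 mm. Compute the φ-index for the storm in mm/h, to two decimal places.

φ ≈ 8.28 mm/h

Only the 5 blocks with intensity above φ contribute runoff: 23.5, 27.8, 25.4, 30.2, 33.1 mm/h.
Σ(I−φ)·Δt = d  ⇒  (23.5+27.8+25.4+30.2+33.1 − 5φ)·2 = 197.2
φ = (140.0 − 197.2/2) / 5 = 8.28 mm/h.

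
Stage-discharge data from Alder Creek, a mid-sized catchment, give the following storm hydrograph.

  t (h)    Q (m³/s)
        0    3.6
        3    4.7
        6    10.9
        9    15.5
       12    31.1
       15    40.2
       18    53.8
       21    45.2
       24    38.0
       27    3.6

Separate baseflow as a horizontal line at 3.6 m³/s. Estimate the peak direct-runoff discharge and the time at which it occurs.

Q_p = 50.2 m³/s at t = 18 h

Subtracting baseflow gives direct-runoff ordinates: 0.0, 1.1, 7.3, 11.9, 27.5, 36.6, 50.2, 41.6, 34.4, 0.0 m³/s.
The maximum is 50.2 m³/s, occurring at the reading for t = 18 h.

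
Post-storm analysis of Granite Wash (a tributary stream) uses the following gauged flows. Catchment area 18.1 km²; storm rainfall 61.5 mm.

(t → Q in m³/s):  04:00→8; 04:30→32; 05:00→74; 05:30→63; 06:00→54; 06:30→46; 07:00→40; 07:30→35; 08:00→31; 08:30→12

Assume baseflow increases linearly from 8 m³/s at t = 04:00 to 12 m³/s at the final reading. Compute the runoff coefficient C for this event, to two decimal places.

C ≈ 0.48

ΣQ_DR = 295.0 m³/s; V = ΣQ_DR·Δt = 5.310 × 10^5 m³.
Runoff depth d = V / A = 29.34 mm.
C = d / P = 29.34 / 61.5 = 0.48.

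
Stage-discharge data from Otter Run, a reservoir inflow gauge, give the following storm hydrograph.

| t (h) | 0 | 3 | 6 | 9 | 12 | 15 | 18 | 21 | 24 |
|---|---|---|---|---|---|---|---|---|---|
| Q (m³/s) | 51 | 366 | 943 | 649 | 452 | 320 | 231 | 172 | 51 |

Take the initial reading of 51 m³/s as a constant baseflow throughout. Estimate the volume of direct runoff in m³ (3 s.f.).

V ≈ 3.00 × 10^7 m³

Direct-runoff ordinates (Q − Q_b): 0.0, 315.0, 892.0, 598.0, 401.0, 269.0, 180.0, 121.0, 0.0 m³/s.
ΣQ_DR = 2776 m³/s.
With Δt = 3 h = 10800 s, V = ΣQ_DR · Δt = 2776 × 10800 = 3.00 × 10^7 m³.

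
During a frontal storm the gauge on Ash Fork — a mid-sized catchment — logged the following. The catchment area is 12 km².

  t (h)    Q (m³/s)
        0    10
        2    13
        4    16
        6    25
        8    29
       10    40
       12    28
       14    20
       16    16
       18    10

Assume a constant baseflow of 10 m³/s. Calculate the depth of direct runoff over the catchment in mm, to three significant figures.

Direct runoff: 0.0, 3.0, 6.0, 15.0, 19.0, 30.0, 18.0, 10.0, 6.0, 0.0 m³/s; ΣQ_DR = 107.0 m³/s.
V = ΣQ_DR · Δt = 107.0 × 7200 s = 7.704 × 10^5 m³.
Over A = 12 km², depth = V / A = 64.2 mm.

d ≈ 64.2 mm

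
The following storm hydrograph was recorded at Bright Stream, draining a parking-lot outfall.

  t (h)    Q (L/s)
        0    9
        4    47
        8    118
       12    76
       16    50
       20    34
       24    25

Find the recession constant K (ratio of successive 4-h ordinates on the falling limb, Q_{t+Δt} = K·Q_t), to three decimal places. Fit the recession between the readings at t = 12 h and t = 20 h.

K ≈ 0.669

Using the recession-limb readings at t = 12 h and t = 20 h: Q falls from 76 to 34 L/s over 2 intervals.
K = (Q₂/Q₁)^(1/2) = (34/76)^(1/2) = 0.669.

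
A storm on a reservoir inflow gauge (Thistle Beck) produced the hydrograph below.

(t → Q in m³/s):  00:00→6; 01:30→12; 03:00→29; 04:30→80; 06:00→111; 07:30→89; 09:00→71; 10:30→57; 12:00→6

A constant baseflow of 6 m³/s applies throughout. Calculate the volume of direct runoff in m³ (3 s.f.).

Direct-runoff ordinates (Q − Q_b): 0.0, 6.0, 23.0, 74.0, 105.0, 83.0, 65.0, 51.0, 0.0 m³/s.
ΣQ_DR = 407.0 m³/s.
With Δt = 1.5 h = 5400 s, V = ΣQ_DR · Δt = 407.0 × 5400 = 2.20 × 10^6 m³.

V ≈ 2.20 × 10^6 m³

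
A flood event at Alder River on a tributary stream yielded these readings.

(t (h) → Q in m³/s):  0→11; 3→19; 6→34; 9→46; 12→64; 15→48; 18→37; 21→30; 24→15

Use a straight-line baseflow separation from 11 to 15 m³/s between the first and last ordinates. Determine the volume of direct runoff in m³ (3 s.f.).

Direct-runoff ordinates (Q − Q_b): 0.00, 7.50, 22.00, 33.50, 51.00, 34.50, 23.00, 15.50, 0.00 m³/s.
ΣQ_DR = 187.0 m³/s.
With Δt = 3 h = 10800 s, V = ΣQ_DR · Δt = 187.0 × 10800 = 2.02 × 10^6 m³.

V ≈ 2.02 × 10^6 m³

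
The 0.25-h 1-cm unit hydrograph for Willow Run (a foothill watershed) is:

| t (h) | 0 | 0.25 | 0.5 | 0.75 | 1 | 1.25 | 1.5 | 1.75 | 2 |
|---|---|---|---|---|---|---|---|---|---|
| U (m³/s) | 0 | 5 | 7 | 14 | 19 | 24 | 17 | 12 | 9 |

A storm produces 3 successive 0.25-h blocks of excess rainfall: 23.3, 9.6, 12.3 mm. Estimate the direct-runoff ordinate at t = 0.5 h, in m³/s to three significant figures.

Q ≈ 21.1 m³/s

By discrete convolution, Q_j = Σ (P_i / 10 mm) · U_{j−i}.
At t = 0.5 h (j=2): Q = (23.3/10)·7 + (9.6/10)·5 + (12.3/10)·0 = 21.1 m³/s.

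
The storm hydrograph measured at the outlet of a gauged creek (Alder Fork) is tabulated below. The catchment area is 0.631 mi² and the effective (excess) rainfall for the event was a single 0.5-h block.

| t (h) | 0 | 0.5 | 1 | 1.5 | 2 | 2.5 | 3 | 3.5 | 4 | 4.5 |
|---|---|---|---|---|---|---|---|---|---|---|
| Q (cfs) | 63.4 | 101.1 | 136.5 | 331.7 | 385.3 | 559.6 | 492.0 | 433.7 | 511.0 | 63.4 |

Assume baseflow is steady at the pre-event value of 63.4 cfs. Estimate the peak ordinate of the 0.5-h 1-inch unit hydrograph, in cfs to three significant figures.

U_p ≈ 165 cfs

Direct runoff: 0.0, 37.7, 73.1, 268.3, 321.9, 496.2, 428.6, 370.3, 447.6, 0.0 cfs; ΣQ_DR = 2444 cfs, peak = 496.2 cfs.
Runoff depth d = ΣQ_DR·Δt / A = 2444 × 1800 / (0.631 mi²) = 3.001 in.
The 1-inch UH is the DRH scaled by (1 in)/d, so U_p = 496.2 × 1/3.001 = 165 cfs.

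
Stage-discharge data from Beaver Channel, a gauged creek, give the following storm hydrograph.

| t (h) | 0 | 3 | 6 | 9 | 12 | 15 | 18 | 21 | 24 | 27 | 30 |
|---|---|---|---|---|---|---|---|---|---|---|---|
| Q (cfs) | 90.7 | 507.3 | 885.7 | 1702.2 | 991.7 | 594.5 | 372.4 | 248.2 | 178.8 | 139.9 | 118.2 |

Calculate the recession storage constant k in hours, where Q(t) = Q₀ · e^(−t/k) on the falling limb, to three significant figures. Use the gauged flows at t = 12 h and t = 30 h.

On the falling limb, Q drops from 991.7 to 118.2 cfs between t = 12 h and t = 30 h (Δt = 18 h).
k = −Δt / ln(Q₂/Q₁) = −18 / ln(118.2/991.7) = 8.46 h.

k ≈ 8.46 h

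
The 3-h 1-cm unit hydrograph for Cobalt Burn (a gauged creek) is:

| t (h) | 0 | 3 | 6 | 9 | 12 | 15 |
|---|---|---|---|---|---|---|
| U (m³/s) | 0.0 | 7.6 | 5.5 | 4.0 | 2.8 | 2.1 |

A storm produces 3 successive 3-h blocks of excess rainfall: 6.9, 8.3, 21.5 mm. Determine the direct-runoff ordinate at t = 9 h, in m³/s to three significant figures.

Q ≈ 23.7 m³/s

By discrete convolution, Q_j = Σ (P_i / 10 mm) · U_{j−i}.
At t = 9 h (j=3): Q = (6.9/10)·4.0 + (8.3/10)·5.5 + (21.5/10)·7.6 = 23.7 m³/s.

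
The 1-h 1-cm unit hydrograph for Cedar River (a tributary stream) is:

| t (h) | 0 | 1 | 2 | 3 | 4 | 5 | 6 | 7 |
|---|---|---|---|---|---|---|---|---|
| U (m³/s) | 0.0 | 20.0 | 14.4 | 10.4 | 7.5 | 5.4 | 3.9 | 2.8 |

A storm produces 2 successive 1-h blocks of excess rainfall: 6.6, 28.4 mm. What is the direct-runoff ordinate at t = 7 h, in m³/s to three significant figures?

Q ≈ 12.9 m³/s

By discrete convolution, Q_j = Σ (P_i / 10 mm) · U_{j−i}.
At t = 7 h (j=7): Q = (6.6/10)·2.8 + (28.4/10)·3.9 = 12.9 m³/s.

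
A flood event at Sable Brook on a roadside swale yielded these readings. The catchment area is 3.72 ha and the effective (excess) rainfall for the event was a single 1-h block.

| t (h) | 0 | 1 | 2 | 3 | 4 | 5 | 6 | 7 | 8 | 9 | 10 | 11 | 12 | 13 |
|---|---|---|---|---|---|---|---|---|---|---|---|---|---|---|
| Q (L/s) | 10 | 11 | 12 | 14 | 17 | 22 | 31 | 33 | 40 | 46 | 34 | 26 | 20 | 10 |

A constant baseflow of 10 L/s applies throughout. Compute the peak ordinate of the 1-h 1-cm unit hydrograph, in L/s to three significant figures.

U_p ≈ 20.0 L/s

Direct runoff: 0.0, 1.0, 2.0, 4.0, 7.0, 12.0, 21.0, 23.0, 30.0, 36.0, 24.0, 16.0, 10.0, 0.0 L/s; ΣQ_DR = 186.0 L/s, peak = 36.0 L/s.
Runoff depth d = ΣQ_DR·Δt / A = 186.0 × 3600 / (3.72 ha) = 18.00 mm.
The 1-cm UH is the DRH scaled by (10 mm)/d, so U_p = 36.0 × 10/18.00 = 20.0 L/s.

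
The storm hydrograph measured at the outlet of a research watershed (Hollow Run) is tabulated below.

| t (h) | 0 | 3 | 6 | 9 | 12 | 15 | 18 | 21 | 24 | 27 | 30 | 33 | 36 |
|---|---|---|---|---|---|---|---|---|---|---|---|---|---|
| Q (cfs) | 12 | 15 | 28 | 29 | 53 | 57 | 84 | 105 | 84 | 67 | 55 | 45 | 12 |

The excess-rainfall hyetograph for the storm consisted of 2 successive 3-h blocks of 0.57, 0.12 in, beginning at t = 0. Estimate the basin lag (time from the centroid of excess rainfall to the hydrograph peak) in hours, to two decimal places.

Centroid of excess rainfall: t_c = Σ P_i·t̄_i / ΣP_i = 2.0217 h (block centres at 1.5, 4.5 h).
Hydrograph peak occurs at t = 21 h, so basin lag t_L = 21 − 2.0217 = 18.98 h.

t_L ≈ 18.98 h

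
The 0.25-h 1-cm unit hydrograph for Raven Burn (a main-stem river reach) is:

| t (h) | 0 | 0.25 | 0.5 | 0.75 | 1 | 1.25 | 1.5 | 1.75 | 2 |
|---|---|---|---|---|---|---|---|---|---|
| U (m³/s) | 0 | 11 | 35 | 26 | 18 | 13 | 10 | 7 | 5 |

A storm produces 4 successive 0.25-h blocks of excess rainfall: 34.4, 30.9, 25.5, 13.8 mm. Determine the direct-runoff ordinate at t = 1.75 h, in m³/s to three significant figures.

Q ≈ 113 m³/s

By discrete convolution, Q_j = Σ (P_i / 10 mm) · U_{j−i}.
At t = 1.75 h (j=7): Q = (34.4/10)·7 + (30.9/10)·10 + (25.5/10)·13 + (13.8/10)·18 = 113 m³/s.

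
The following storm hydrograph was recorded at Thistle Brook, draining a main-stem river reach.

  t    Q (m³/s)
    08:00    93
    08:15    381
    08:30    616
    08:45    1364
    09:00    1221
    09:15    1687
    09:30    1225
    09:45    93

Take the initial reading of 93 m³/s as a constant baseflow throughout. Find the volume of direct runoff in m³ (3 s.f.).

V ≈ 5.34 × 10^6 m³

Direct-runoff ordinates (Q − Q_b): 0.0, 288.0, 523.0, 1271.0, 1128.0, 1594.0, 1132.0, 0.0 m³/s.
ΣQ_DR = 5936 m³/s.
With Δt = 0.25 h = 900 s, V = ΣQ_DR · Δt = 5936 × 900 = 5.34 × 10^6 m³.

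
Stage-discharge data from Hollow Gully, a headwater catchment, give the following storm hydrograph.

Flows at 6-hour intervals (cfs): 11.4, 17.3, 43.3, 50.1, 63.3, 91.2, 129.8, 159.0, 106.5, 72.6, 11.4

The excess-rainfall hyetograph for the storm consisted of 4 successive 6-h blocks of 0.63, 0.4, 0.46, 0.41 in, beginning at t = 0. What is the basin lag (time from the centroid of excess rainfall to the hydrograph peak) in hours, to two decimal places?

Centroid of excess rainfall: t_c = Σ P_i·t̄_i / ΣP_i = 11.0526 h (block centres at 3, 9, 15, 21 h).
Hydrograph peak occurs at t = 42 h, so basin lag t_L = 42 − 11.0526 = 30.95 h.

t_L ≈ 30.95 h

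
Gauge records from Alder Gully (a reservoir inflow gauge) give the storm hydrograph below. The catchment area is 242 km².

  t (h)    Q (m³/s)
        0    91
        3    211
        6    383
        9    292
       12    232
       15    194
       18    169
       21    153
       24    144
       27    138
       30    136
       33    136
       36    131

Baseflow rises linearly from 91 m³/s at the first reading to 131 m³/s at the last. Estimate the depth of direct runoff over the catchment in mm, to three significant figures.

Direct runoff: 0.00, 116.67, 285.33, 191.00, 127.67, 86.33, 58.00, 38.67, 26.33, 17.00, 11.67, 8.33, 0.00 m³/s; ΣQ_DR = 967.0 m³/s.
V = ΣQ_DR · Δt = 967.0 × 10800 s = 1.044 × 10^7 m³.
Over A = 242 km², depth = V / A = 43.2 mm.

d ≈ 43.2 mm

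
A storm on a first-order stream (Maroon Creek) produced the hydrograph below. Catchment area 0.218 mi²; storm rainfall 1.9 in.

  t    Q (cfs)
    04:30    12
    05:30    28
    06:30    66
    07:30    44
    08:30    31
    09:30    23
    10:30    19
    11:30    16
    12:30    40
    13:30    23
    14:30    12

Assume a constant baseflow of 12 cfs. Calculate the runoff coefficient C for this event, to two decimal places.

ΣQ_DR = 182.0 cfs; V = ΣQ_DR·Δt = 6.552 × 10^5 ft³.
Runoff depth d = V / A = 1.294 in.
C = d / P = 1.294 / 1.9 = 0.68.

C ≈ 0.68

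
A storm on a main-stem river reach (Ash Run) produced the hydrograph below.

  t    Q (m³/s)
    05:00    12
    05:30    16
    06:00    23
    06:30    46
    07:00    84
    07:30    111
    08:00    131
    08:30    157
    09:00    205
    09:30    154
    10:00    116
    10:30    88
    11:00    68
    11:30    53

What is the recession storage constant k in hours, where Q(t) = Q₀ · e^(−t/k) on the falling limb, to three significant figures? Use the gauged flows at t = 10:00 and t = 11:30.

On the falling limb, Q drops from 116 to 53 m³/s between t = 10:00 and t = 11:30 (Δt = 1.5 h).
k = −Δt / ln(Q₂/Q₁) = −1.5 / ln(53/116) = 1.91 h.

k ≈ 1.91 h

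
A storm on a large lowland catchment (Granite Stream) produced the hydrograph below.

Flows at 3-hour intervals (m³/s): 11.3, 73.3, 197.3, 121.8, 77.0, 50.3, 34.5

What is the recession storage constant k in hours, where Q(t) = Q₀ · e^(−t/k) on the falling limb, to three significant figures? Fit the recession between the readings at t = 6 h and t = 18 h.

On the falling limb, Q drops from 197.3 to 34.5 m³/s between t = 6 h and t = 18 h (Δt = 12 h).
k = −Δt / ln(Q₂/Q₁) = −12 / ln(34.5/197.3) = 6.88 h.

k ≈ 6.88 h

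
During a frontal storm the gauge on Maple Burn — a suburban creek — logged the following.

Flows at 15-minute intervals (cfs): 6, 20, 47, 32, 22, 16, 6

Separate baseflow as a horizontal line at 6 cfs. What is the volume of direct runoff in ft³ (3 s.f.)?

V ≈ 96300 ft³

Direct-runoff ordinates (Q − Q_b): 0.0, 14.0, 41.0, 26.0, 16.0, 10.0, 0.0 cfs.
ΣQ_DR = 107.0 cfs.
With Δt = 0.25 h = 900 s, V = ΣQ_DR · Δt = 107.0 × 900 = 96300 ft³.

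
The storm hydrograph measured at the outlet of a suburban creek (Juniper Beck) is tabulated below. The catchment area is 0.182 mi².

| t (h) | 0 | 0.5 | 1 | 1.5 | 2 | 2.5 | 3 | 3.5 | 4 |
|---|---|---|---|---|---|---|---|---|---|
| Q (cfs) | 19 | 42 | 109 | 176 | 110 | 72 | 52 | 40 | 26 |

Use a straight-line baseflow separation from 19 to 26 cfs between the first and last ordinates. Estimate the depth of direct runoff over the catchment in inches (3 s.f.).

d ≈ 1.89 in

Direct runoff: 0.00, 22.12, 88.25, 154.38, 87.50, 48.62, 27.75, 14.88, 0.00 cfs; ΣQ_DR = 443.5 cfs.
V = ΣQ_DR · Δt = 443.5 × 1800 s = 7.983 × 10^5 ft³.
Over A = 0.182 mi², depth = V / A = 1.89 in.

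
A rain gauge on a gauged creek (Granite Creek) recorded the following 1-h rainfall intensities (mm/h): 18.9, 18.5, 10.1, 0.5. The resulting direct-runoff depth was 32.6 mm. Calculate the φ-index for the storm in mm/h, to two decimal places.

φ ≈ 4.97 mm/h

Only the 3 blocks with intensity above φ contribute runoff: 18.9, 18.5, 10.1 mm/h.
Σ(I−φ)·Δt = d  ⇒  (18.9+18.5+10.1 − 3φ)·1 = 32.6
φ = (47.50 − 32.6/1) / 3 = 4.97 mm/h.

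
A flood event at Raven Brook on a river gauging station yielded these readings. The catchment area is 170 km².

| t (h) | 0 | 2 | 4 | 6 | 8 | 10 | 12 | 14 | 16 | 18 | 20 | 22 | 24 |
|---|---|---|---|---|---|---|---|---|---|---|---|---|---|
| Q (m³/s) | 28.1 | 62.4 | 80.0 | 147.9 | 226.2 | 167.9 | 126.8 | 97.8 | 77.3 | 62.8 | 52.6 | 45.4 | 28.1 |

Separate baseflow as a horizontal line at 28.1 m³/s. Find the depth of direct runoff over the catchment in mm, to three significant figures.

d ≈ 35.5 mm

Direct runoff: 0.0, 34.3, 51.9, 119.8, 198.1, 139.8, 98.7, 69.7, 49.2, 34.7, 24.5, 17.3, 0.0 m³/s; ΣQ_DR = 838.0 m³/s.
V = ΣQ_DR · Δt = 838.0 × 7200 s = 6.034 × 10^6 m³.
Over A = 170 km², depth = V / A = 35.5 mm.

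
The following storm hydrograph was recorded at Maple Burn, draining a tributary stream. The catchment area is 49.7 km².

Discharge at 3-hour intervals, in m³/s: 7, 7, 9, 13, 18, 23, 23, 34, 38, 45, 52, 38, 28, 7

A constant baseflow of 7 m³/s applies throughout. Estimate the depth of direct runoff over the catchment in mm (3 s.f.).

Direct runoff: 0.0, 0.0, 2.0, 6.0, 11.0, 16.0, 16.0, 27.0, 31.0, 38.0, 45.0, 31.0, 21.0, 0.0 m³/s; ΣQ_DR = 244.0 m³/s.
V = ΣQ_DR · Δt = 244.0 × 10800 s = 2.635 × 10^6 m³.
Over A = 49.7 km², depth = V / A = 53.0 mm.

d ≈ 53.0 mm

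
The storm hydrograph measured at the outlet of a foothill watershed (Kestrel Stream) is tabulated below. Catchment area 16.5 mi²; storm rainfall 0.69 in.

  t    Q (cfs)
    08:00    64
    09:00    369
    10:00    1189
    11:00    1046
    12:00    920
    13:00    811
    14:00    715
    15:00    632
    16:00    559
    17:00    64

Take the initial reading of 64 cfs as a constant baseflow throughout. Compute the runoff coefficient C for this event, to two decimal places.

C ≈ 0.78

ΣQ_DR = 5729 cfs; V = ΣQ_DR·Δt = 2.062 × 10^7 ft³.
Runoff depth d = V / A = 0.5380 in.
C = d / P = 0.5380 / 0.69 = 0.78.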